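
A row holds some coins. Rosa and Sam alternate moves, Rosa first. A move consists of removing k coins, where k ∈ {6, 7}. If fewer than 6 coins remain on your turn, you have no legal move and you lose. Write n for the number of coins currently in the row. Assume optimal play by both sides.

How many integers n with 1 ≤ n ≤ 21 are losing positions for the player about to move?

Use the standard recursion: the mover loses at a terminal position; elsewhere, the mover wins exactly when some move hands the opponent an L position.
n=0: no move → L
n=1: no move → L
n=2: no move → L
n=3: no move → L
n=4: no move → L
n=5: no move → L
n=6: W (go to 0, an L position)
n=7: W (go to 1, an L position)
n=8: W (go to 2, an L position)
n=9: W (go to 3, an L position)
n=10: W (go to 4, an L position)
n=11: W (go to 5, an L position)
n=12: W (go to 5, an L position)
n=13: L (options 7(W), 6(W) are all W)
n=14: L (options 8(W), 7(W) are all W)
n=15: L (options 9(W), 8(W) are all W)
n=16: L (options 10(W), 9(W) are all W)
n=17: L (options 11(W), 10(W) are all W)
n=18: L (options 12(W), 11(W) are all W)
n=19: W (go to 13, an L position)
n=20: W (go to 14, an L position)
n=21: W (go to 15, an L position)
L entries with 1 ≤ n ≤ 21 (n=0 is outside the asked range and is not counted): n = 1, 2, 3, 4, 5, 13, 14, 15, 16, 17, 18; that makes 11.

11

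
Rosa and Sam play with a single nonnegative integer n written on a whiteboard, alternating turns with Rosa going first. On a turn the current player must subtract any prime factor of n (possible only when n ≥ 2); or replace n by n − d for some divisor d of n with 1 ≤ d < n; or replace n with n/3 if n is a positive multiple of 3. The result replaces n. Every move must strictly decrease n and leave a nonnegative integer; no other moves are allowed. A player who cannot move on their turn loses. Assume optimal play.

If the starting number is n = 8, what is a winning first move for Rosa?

Move to 4.

Build the W/L table. Terminal = L. A non-terminal position is W if it has a move to some L; otherwise it is L.
n=0: no move → L
n=1: no move → L
n=2: reaches L-position 0 → W
n=3: reaches L-position 0 → W
n=4: only reaches 2(W), 3(W), all W → L
n=5: reaches L-position 0 → W
n=6: reaches L-position 4 → W
n=7: reaches L-position 0 → W
n=8: reaches L-position 4 → W
From 8, the L positions reachable in one move are: 4.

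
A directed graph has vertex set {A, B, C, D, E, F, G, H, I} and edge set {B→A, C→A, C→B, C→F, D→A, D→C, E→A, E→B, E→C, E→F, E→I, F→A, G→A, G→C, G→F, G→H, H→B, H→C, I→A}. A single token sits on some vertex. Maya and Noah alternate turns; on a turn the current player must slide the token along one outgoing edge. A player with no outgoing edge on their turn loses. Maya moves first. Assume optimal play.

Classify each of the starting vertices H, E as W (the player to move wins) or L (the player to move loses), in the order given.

H: L, E: W

Compute win/loss labels from the base case upward. A position with no move is L. Any other position is W if it can reach an L in one move, else L.
Every edge goes from a vertex to one that appears earlier in the order A, I, B, F, C, H, D, E, G, so processing vertices in that order labels each vertex after all of its successors.
A: no outgoing edge → L
I: can move to A, which is L ⇒ W
B: can move to A, which is L ⇒ W
F: can move to A, which is L ⇒ W
C: can move to A, which is L ⇒ W
H: moves to C(W), B(W); every one is W ⇒ L
D: can move to A, which is L ⇒ W
E: can move to A, which is L ⇒ W
G: can move to H, which is L ⇒ W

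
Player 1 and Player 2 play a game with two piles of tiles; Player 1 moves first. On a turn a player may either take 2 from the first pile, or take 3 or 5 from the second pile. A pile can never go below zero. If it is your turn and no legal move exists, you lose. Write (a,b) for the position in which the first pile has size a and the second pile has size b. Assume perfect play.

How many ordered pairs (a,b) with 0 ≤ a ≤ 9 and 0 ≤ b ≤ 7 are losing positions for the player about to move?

Work bottom-up. With no move the player to move loses. Otherwise the position is W if at least one move leads to an L position for the opponent, and L if every move leads to a W.
Every move lowers a or b (never raises either), so fill the grid row by row in increasing a, and left to right within a row: each cell's successors are then already labelled.
      b=0  b=1  b=2  b=3  b=4  b=5  b=6  b=7
a=0:    L    L    L    W    W    W    W    W
a=1:    L    L    L    W    W    W    W    W
a=2:    W    W    W    L    L    L    W    W
a=3:    W    W    W    L    L    L    W    W
a=4:    L    L    L    W    W    W    W    W
a=5:    L    L    L    W    W    W    W    W
a=6:    W    W    W    L    L    L    W    W
a=7:    W    W    W    L    L    L    W    W
a=8:    L    L    L    W    W    W    W    W
a=9:    L    L    L    W    W    W    W    W
Cells with no legal move (terminal, hence L): (0,0), (0,1), (0,2), (1,0), (1,1), (1,2).
The remaining L cells, each justified by listing all of its moves:
(2,3): →(0,3)(W), (2,0)(W) — all W, so L
(2,4): →(0,4)(W), (2,1)(W) — all W, so L
(2,5): →(0,5)(W), (2,2)(W), (2,0)(W) — all W, so L
(3,3): →(1,3)(W), (3,0)(W) — all W, so L
(3,4): →(1,4)(W), (3,1)(W) — all W, so L
(3,5): →(1,5)(W), (3,2)(W), (3,0)(W) — all W, so L
(4,0): →(2,0)(W) only, which is W, so L
(4,1): →(2,1)(W) only, which is W, so L
(4,2): →(2,2)(W) only, which is W, so L
(5,0): →(3,0)(W) only, which is W, so L
(5,1): →(3,1)(W) only, which is W, so L
(5,2): →(3,2)(W) only, which is W, so L
(6,3): →(4,3)(W), (6,0)(W) — all W, so L
(6,4): →(4,4)(W), (6,1)(W) — all W, so L
(6,5): →(4,5)(W), (6,2)(W), (6,0)(W) — all W, so L
(7,3): →(5,3)(W), (7,0)(W) — all W, so L
(7,4): →(5,4)(W), (7,1)(W) — all W, so L
(7,5): →(5,5)(W), (7,2)(W), (7,0)(W) — all W, so L
(8,0): →(6,0)(W) only, which is W, so L
(8,1): →(6,1)(W) only, which is W, so L
(8,2): →(6,2)(W) only, which is W, so L
(9,0): →(7,0)(W) only, which is W, so L
(9,1): →(7,1)(W) only, which is W, so L
(9,2): →(7,2)(W) only, which is W, so L
Every other cell has at least one move into one of the L cells above, so it is W.
L cells per row: a=0: 3, a=1: 3, a=2: 3, a=3: 3, a=4: 3, a=5: 3, a=6: 3, a=7: 3, a=8: 3, a=9: 3; total 30.

30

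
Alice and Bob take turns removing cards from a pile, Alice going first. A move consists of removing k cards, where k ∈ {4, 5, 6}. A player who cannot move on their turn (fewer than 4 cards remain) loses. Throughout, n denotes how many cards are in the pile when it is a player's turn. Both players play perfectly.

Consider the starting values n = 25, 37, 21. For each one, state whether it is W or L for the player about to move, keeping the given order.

Classify positions by backward induction: terminal positions (no move available) are L. From any other position, the mover wins iff some move reaches an L.
n=0: no move → L
n=1: no move → L
n=2: no move → L
n=3: no move → L
n=4: W (go to 0, an L position)
n=5: W (go to 1, an L position)
n=6: W (go to 2, an L position)
n=7: W (go to 3, an L position)
n=8: W (go to 3, an L position)
n=9: W (go to 3, an L position)
n=10: L (options 6(W), 5(W), 4(W) are all W)
n=11: L (options 7(W), 6(W), 5(W) are all W)
n=12: L (options 8(W), 7(W), 6(W) are all W)
n=13: L (options 9(W), 8(W), 7(W) are all W)
n=14: W (go to 10, an L position)
n=15: W (go to 11, an L position)
n=16: W (go to 12, an L position)
n=17: W (go to 13, an L position)
n=18: W (go to 13, an L position)
n=19: W (go to 13, an L position)
n=20: L (options 16(W), 15(W), 14(W) are all W)
n=21: L (options 17(W), 16(W), 15(W) are all W)
n=22: L (options 18(W), 17(W), 16(W) are all W)
n=23: L (options 19(W), 18(W), 17(W) are all W)
n=24: W (go to 20, an L position)
n=25: W (go to 21, an L position)
n=26: W (go to 22, an L position)
n=27: W (go to 23, an L position)
n=28: W (go to 23, an L position)
n=29: W (go to 23, an L position)
n=30: L (options 26(W), 25(W), 24(W) are all W)
n=31: L (options 27(W), 26(W), 25(W) are all W)
n=32: L (options 28(W), 27(W), 26(W) are all W)
n=33: L (options 29(W), 28(W), 27(W) are all W)
n=34: W (go to 30, an L position)
n=35: W (go to 31, an L position)
n=36: W (go to 32, an L position)
n=37: W (go to 33, an L position)

25: W, 37: W, 21: L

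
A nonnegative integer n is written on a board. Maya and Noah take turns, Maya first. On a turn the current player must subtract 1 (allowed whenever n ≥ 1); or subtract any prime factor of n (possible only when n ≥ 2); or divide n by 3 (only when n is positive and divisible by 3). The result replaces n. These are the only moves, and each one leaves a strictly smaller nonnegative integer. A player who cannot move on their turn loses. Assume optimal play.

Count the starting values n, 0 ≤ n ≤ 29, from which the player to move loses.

8

Work bottom-up. With no move the player to move loses. Otherwise the position is W if at least one move leads to an L position for the opponent, and L if every move leads to a W.
n=0: no move → L
n=1: can move to 0, which is L ⇒ W
n=2: can move to 0, which is L ⇒ W
n=3: can move to 0, which is L ⇒ W
n=4: moves to 2(W), 3(W); every one is W ⇒ L
n=5: can move to 0, which is L ⇒ W
n=6: can move to 4, which is L ⇒ W
n=7: can move to 0, which is L ⇒ W
n=8: moves to 6(W), 7(W); every one is W ⇒ L
n=9: can move to 8, which is L ⇒ W
n=10: can move to 8, which is L ⇒ W
n=11: can move to 0, which is L ⇒ W
n=12: can move to 4, which is L ⇒ W
n=13: can move to 0, which is L ⇒ W
n=14: moves to 7(W), 12(W), 13(W); every one is W ⇒ L
n=15: can move to 14, which is L ⇒ W
n=16: can move to 14, which is L ⇒ W
n=17: can move to 0, which is L ⇒ W
n=18: moves to 6(W), 15(W), 16(W), 17(W); every one is W ⇒ L
n=19: can move to 0, which is L ⇒ W
n=20: can move to 18, which is L ⇒ W
n=21: can move to 14, which is L ⇒ W
n=22: moves to 11(W), 20(W), 21(W); every one is W ⇒ L
n=23: can move to 0, which is L ⇒ W
n=24: can move to 8, which is L ⇒ W
n=25: moves to 20(W), 24(W); every one is W ⇒ L
n=26: can move to 25, which is L ⇒ W
n=27: moves to 9(W), 24(W), 26(W); every one is W ⇒ L
n=28: can move to 27, which is L ⇒ W
n=29: can move to 0, which is L ⇒ W
L entries with 0 ≤ n ≤ 29: n = 0, 4, 8, 14, 18, 22, 25, 27; that makes 8.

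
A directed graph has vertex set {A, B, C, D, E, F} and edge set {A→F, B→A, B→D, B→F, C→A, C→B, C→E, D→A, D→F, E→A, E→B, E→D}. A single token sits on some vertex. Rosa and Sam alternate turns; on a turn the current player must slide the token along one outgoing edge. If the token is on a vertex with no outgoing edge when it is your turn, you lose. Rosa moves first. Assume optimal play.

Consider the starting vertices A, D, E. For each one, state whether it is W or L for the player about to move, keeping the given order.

A: W, D: W, E: L

Positions with no move are L. A position that does have a move is losing for the player to move precisely when every available move leads to a winning position for the opponent. Fill in the labels:
Every edge goes from a vertex to one that appears earlier in the order F, A, D, B, E, C, so processing vertices in that order labels each vertex after all of its successors.
F: no outgoing edge → L
A: W (go to F, an L position)
D: W (go to F, an L position)
B: W (go to F, an L position)
E: L (options B(W), D(W), A(W) are all W)
C: W (go to E, an L position)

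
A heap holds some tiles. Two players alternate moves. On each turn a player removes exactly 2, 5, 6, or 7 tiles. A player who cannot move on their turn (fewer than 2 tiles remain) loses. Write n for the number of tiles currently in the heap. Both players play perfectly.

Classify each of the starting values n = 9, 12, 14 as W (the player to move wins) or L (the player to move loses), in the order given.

Classify positions by backward induction: terminal positions (no move available) are L. From any other position, the mover wins iff some move reaches an L.
n=0: no move → L
n=1: no move → L
n=2: W (go to 0, an L position)
n=3: W (go to 1, an L position)
n=4: L (sole option 2(W) is W)
n=5: W (go to 0, an L position)
n=6: W (go to 4, an L position)
n=7: W (go to 1, an L position)
n=8: W (go to 1, an L position)
n=9: W (go to 4, an L position)
n=10: W (go to 4, an L position)
n=11: W (go to 4, an L position)
n=12: L (options 10(W), 7(W), 6(W), 5(W) are all W)
n=13: L (options 11(W), 8(W), 7(W), 6(W) are all W)
n=14: W (go to 12, an L position)

9: W, 12: L, 14: W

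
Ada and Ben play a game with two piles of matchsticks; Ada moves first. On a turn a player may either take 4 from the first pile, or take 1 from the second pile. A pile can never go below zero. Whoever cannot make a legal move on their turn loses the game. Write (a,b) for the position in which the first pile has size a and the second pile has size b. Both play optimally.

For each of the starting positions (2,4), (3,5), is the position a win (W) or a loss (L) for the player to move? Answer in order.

Compute win/loss labels from the base case upward. A position with no move is L. Any other position is W if it can reach an L in one move, else L.
No move ever increases a pile, so every position that can arise here has a ≤ 3 and b ≤ 5; it is enough to label the cells with 0 ≤ a ≤ 3 and 0 ≤ b ≤ 5.
Every move lowers a or b (never raises either), so fill the grid row by row in increasing a, and left to right within a row: each cell's successors are then already labelled.
      b=0  b=1  b=2  b=3  b=4  b=5
a=0:    L    W    L    W    L    W
a=1:    L    W    L    W    L    W
a=2:    L    W    L    W    L    W
a=3:    L    W    L    W    L    W
Cells with no legal move (terminal, hence L): (0,0), (1,0), (2,0), (3,0).
The remaining L cells, each justified by listing all of its moves:
(0,2): only reaches (0,1)(W), which is W → L
(0,4): only reaches (0,3)(W), which is W → L
(1,2): only reaches (1,1)(W), which is W → L
(1,4): only reaches (1,3)(W), which is W → L
(2,2): only reaches (2,1)(W), which is W → L
(2,4): only reaches (2,3)(W), which is W → L
(3,2): only reaches (3,1)(W), which is W → L
(3,4): only reaches (3,3)(W), which is W → L
Every other cell has at least one move into one of the L cells above, so it is W.
(2,4): one of the L cells justified above, so L
(3,5): the move to (3,4) reaches an L cell, so W

(2,4): L, (3,5): W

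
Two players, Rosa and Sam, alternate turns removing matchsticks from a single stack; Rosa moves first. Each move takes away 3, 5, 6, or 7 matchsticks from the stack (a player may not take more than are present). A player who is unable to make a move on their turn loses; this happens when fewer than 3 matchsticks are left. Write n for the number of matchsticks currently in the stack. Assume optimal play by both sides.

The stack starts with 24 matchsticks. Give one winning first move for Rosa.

Remove 3, leaving 21.

Build the W/L table. Terminal = L. A non-terminal position is W if it has a move to some L; otherwise it is L.
n=0: no move → L
n=1: no move → L
n=2: no move → L
n=3: →0(L), so W
n=4: →1(L), so W
n=5: →2(L), so W
n=6: →1(L), so W
n=7: →2(L), so W
n=8: →2(L), so W
n=9: →2(L), so W
n=10: →7(W), 5(W), 4(W), 3(W) — all W, so L
n=11: →8(W), 6(W), 5(W), 4(W) — all W, so L
n=12: →9(W), 7(W), 6(W), 5(W) — all W, so L
n=13: →10(L), so W
n=14: →11(L), so W
n=15: →12(L), so W
n=16: →11(L), so W
n=17: →12(L), so W
n=18: →12(L), so W
n=19: →12(L), so W
n=20: →17(W), 15(W), 14(W), 13(W) — all W, so L
n=21: →18(W), 16(W), 15(W), 14(W) — all W, so L
n=22: →19(W), 17(W), 16(W), 15(W) — all W, so L
n=23: →20(L), so W
n=24: →21(L), so W
From 24, the L positions reachable in one move are: 21.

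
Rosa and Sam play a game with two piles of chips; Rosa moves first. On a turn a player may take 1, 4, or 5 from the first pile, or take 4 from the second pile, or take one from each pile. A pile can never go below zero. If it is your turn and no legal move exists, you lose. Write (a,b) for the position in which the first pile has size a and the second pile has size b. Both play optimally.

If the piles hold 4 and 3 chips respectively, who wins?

Use the standard recursion: the mover loses at a terminal position; elsewhere, the mover wins exactly when some move hands the opponent an L position.
No move ever increases a pile, so every position that can arise here has a ≤ 4 and b ≤ 3; it is enough to label the cells with 0 ≤ a ≤ 4 and 0 ≤ b ≤ 3.
Every move lowers a or b (never raises either), so fill the grid row by row in increasing a, and left to right within a row: each cell's successors are then already labelled.
      b=0  b=1  b=2  b=3
a=0:    L    L    L    L
a=1:    W    W    W    W
a=2:    L    L    L    L
a=3:    W    W    W    W
a=4:    W    W    W    W
Cells with no legal move (terminal, hence L): (0,0), (0,1), (0,2), (0,3).
The remaining L cells, each justified by listing all of its moves:
(2,0): L (sole option (1,0)(W) is W)
(2,1): L (options (1,1)(W), (1,0)(W) are all W)
(2,2): L (options (1,2)(W), (1,1)(W) are all W)
(2,3): L (options (1,3)(W), (1,2)(W) are all W)
Every other cell has at least one move into one of the L cells above, so it is W.
From (4,3) Rosa can move to (0,3), reaching an L position.

Rosa wins.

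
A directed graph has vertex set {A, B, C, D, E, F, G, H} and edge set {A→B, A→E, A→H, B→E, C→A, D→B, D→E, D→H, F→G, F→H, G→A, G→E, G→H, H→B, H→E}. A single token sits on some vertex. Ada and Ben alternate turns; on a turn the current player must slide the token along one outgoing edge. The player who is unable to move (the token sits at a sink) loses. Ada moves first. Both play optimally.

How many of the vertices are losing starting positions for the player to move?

3

Positions with no move are L. A position that does have a move is losing for the player to move precisely when every available move leads to a winning position for the opponent. Fill in the labels:
Every edge goes from a vertex to one that appears earlier in the order E, B, H, A, C, G, D, F, so processing vertices in that order labels each vertex after all of its successors.
E: no outgoing edge → L
B: reaches L-position E → W
H: reaches L-position E → W
A: reaches L-position E → W
C: only reaches A(W), which is W → L
G: reaches L-position E → W
D: reaches L-position E → W
F: only reaches G(W), H(W), all W → L
The L vertices are C, E, F; that is 3 in all.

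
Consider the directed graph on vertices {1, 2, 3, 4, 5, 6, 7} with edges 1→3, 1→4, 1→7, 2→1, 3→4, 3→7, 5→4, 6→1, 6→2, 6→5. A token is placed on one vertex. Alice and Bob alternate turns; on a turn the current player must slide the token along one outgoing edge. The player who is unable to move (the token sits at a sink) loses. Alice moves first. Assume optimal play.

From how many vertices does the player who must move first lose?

3

Work bottom-up. With no move the player to move loses. Otherwise the position is W if at least one move leads to an L position for the opponent, and L if every move leads to a W.
Every edge goes from a vertex to one that appears earlier in the order 4, 7, 3, 1, 2, 5, 6, so processing vertices in that order labels each vertex after all of its successors.
4: no outgoing edge → L
7: no outgoing edge → L
3: →7(L), so W
1: →7(L), so W
2: →1(W) only, which is W, so L
5: →4(L), so W
6: →2(L), so W
The L vertices are 2, 4, 7; that is 3 in all.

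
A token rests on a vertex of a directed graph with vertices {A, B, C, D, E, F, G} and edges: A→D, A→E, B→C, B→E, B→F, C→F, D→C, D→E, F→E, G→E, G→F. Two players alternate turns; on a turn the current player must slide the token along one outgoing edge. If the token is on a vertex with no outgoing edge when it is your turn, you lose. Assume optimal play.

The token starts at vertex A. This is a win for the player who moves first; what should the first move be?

Work bottom-up. With no move the player to move loses. Otherwise the position is W if at least one move leads to an L position for the opponent, and L if every move leads to a W.
Every edge goes from a vertex to one that appears earlier in the order E, F, C, B, G, D, A, so processing vertices in that order labels each vertex after all of its successors.
E: no outgoing edge → L
F: →E(L), so W
C: →F(W) only, which is W, so L
B: →C(L), so W
G: →E(L), so W
D: →C(L), so W
A: →E(L), so W
From A, the L positions reachable in one move are: E.

Move to E.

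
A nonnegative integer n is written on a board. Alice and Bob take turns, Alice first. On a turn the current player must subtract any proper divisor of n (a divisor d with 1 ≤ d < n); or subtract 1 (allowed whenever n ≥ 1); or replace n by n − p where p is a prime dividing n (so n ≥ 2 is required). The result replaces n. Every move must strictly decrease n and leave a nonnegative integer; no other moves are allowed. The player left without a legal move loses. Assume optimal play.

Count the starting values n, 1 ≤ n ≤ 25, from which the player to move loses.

Classify positions by backward induction: terminal positions (no move available) are L. From any other position, the mover wins iff some move reaches an L.
n=0: no move → L
n=1: can move to 0, which is L ⇒ W
n=2: can move to 0, which is L ⇒ W
n=3: can move to 0, which is L ⇒ W
n=4: moves to 2(W), 3(W); every one is W ⇒ L
n=5: can move to 0, which is L ⇒ W
n=6: can move to 4, which is L ⇒ W
n=7: can move to 0, which is L ⇒ W
n=8: can move to 4, which is L ⇒ W
n=9: moves to 6(W), 8(W); every one is W ⇒ L
n=10: can move to 9, which is L ⇒ W
n=11: can move to 0, which is L ⇒ W
n=12: can move to 9, which is L ⇒ W
n=13: can move to 0, which is L ⇒ W
n=14: moves to 7(W), 12(W), 13(W); every one is W ⇒ L
n=15: can move to 14, which is L ⇒ W
n=16: can move to 14, which is L ⇒ W
n=17: can move to 0, which is L ⇒ W
n=18: can move to 9, which is L ⇒ W
n=19: can move to 0, which is L ⇒ W
n=20: moves to 10(W), 15(W), 16(W), 18(W), 19(W); every one is W ⇒ L
n=21: can move to 14, which is L ⇒ W
n=22: can move to 20, which is L ⇒ W
n=23: can move to 0, which is L ⇒ W
n=24: can move to 20, which is L ⇒ W
n=25: can move to 20, which is L ⇒ W
L entries with 1 ≤ n ≤ 25 (n=0 is outside the asked range and is not counted): n = 4, 9, 14, 20; that makes 4.

4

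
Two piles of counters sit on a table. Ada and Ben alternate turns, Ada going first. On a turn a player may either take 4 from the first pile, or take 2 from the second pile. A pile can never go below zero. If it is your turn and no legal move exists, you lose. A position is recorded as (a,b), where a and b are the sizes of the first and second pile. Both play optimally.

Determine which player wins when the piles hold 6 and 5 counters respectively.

Ada wins.

Build the W/L table. Terminal = L. A non-terminal position is W if it has a move to some L; otherwise it is L.
No move ever increases a pile, so every position that can arise here has a ≤ 6 and b ≤ 5; it is enough to label the cells with 0 ≤ a ≤ 6 and 0 ≤ b ≤ 5.
Every move lowers a or b (never raises either), so fill the grid row by row in increasing a, and left to right within a row: each cell's successors are then already labelled.
      b=0  b=1  b=2  b=3  b=4  b=5
a=0:    L    L    W    W    L    L
a=1:    L    L    W    W    L    L
a=2:    L    L    W    W    L    L
a=3:    L    L    W    W    L    L
a=4:    W    W    L    L    W    W
a=5:    W    W    L    L    W    W
a=6:    W    W    L    L    W    W
Cells with no legal move (terminal, hence L): (0,0), (0,1), (1,0), (1,1), (2,0), (2,1), (3,0), (3,1).
The remaining L cells, each justified by listing all of its moves:
(0,4): the only move is to (0,2)(W), a W ⇒ L
(0,5): the only move is to (0,3)(W), a W ⇒ L
(1,4): the only move is to (1,2)(W), a W ⇒ L
(1,5): the only move is to (1,3)(W), a W ⇒ L
(2,4): the only move is to (2,2)(W), a W ⇒ L
(2,5): the only move is to (2,3)(W), a W ⇒ L
(3,4): the only move is to (3,2)(W), a W ⇒ L
(3,5): the only move is to (3,3)(W), a W ⇒ L
(4,2): moves to (0,2)(W), (4,0)(W); every one is W ⇒ L
(4,3): moves to (0,3)(W), (4,1)(W); every one is W ⇒ L
(5,2): moves to (1,2)(W), (5,0)(W); every one is W ⇒ L
(5,3): moves to (1,3)(W), (5,1)(W); every one is W ⇒ L
(6,2): moves to (2,2)(W), (6,0)(W); every one is W ⇒ L
(6,3): moves to (2,3)(W), (6,1)(W); every one is W ⇒ L
Every other cell has at least one move into one of the L cells above, so it is W.
The starting position (6,5) is W: Ada should move to (2,5), handing over an L position.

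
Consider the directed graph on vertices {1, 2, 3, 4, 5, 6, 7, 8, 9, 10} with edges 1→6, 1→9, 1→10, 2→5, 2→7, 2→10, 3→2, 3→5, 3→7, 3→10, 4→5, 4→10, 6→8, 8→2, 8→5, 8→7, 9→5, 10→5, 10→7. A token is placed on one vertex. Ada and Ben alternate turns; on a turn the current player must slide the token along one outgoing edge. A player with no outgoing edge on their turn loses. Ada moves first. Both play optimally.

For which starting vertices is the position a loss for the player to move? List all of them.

Classify positions by backward induction: terminal positions (no move available) are L. From any other position, the mover wins iff some move reaches an L.
Every edge goes from a vertex to one that appears earlier in the order 5, 7, 10, 2, 8, 9, 6, 1, 4, 3, so processing vertices in that order labels each vertex after all of its successors.
5: no outgoing edge → L
7: no outgoing edge → L
10: can move to 7, which is L ⇒ W
2: can move to 7, which is L ⇒ W
8: can move to 7, which is L ⇒ W
9: can move to 5, which is L ⇒ W
6: the only move is to 8(W), a W ⇒ L
1: can move to 6, which is L ⇒ W
4: can move to 5, which is L ⇒ W
3: can move to 7, which is L ⇒ W
Reading off the rows marked L gives the requested list; there are 3 such vertices.

5, 6, 7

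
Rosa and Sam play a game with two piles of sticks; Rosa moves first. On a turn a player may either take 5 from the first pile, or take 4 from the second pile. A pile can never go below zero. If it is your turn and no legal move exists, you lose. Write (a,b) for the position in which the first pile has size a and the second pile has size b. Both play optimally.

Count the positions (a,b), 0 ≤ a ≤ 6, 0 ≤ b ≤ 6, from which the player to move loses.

Use the standard recursion: the mover loses at a terminal position; elsewhere, the mover wins exactly when some move hands the opponent an L position.
Every move lowers a or b (never raises either), so fill the grid row by row in increasing a, and left to right within a row: each cell's successors are then already labelled.
      b=0  b=1  b=2  b=3  b=4  b=5  b=6
a=0:    L    L    L    L    W    W    W
a=1:    L    L    L    L    W    W    W
a=2:    L    L    L    L    W    W    W
a=3:    L    L    L    L    W    W    W
a=4:    L    L    L    L    W    W    W
a=5:    W    W    W    W    L    L    L
a=6:    W    W    W    W    L    L    L
Cells with no legal move (terminal, hence L): (0,0), (0,1), (0,2), (0,3), (1,0), (1,1), (1,2), (1,3), (2,0), (2,1), (2,2), (2,3), (3,0), (3,1), (3,2), (3,3), (4,0), (4,1), (4,2), (4,3).
The remaining L cells, each justified by listing all of its moves:
(5,4): moves to (0,4)(W), (5,0)(W); every one is W ⇒ L
(5,5): moves to (0,5)(W), (5,1)(W); every one is W ⇒ L
(5,6): moves to (0,6)(W), (5,2)(W); every one is W ⇒ L
(6,4): moves to (1,4)(W), (6,0)(W); every one is W ⇒ L
(6,5): moves to (1,5)(W), (6,1)(W); every one is W ⇒ L
(6,6): moves to (1,6)(W), (6,2)(W); every one is W ⇒ L
Every other cell has at least one move into one of the L cells above, so it is W.
L cells per row: a=0: 4, a=1: 4, a=2: 4, a=3: 4, a=4: 4, a=5: 3, a=6: 3; total 26.

26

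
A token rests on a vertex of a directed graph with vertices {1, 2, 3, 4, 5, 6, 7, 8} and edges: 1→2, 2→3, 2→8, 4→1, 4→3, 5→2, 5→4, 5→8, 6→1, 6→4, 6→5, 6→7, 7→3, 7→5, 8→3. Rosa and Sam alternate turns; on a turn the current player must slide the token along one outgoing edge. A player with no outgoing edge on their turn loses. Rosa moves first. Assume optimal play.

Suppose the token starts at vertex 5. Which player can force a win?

Classify positions by backward induction: terminal positions (no move available) are L. From any other position, the mover wins iff some move reaches an L.
Every edge goes from a vertex to one that appears earlier in the order 3, 8, 2, 1, 4, 5, 7, 6, so processing vertices in that order labels each vertex after all of its successors.
3: no outgoing edge → L
8: →3(L), so W
2: →3(L), so W
1: →2(W) only, which is W, so L
4: →1(L), so W
5: →4(W), 2(W), 8(W) — all W, so L
7: →5(L), so W
6: →5(L), so W
The starting position 5 is L: whatever Rosa does, the opponent receives a W position.

Sam wins.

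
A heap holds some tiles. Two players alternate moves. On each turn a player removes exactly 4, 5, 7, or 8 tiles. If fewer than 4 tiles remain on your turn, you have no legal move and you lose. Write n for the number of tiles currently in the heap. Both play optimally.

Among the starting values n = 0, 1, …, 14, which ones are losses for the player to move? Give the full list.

0, 1, 2, 3, 12, 13, 14

Build the W/L table. Terminal = L. A non-terminal position is W if it has a move to some L; otherwise it is L.
n=0: no move → L
n=1: no move → L
n=2: no move → L
n=3: no move → L
n=4: W (go to 0, an L position)
n=5: W (go to 1, an L position)
n=6: W (go to 2, an L position)
n=7: W (go to 3, an L position)
n=8: W (go to 3, an L position)
n=9: W (go to 2, an L position)
n=10: W (go to 3, an L position)
n=11: W (go to 3, an L position)
n=12: L (options 8(W), 7(W), 5(W), 4(W) are all W)
n=13: L (options 9(W), 8(W), 6(W), 5(W) are all W)
n=14: L (options 10(W), 9(W), 7(W), 6(W) are all W)
Reading off the rows marked L gives the requested list; there are 7 such values of n.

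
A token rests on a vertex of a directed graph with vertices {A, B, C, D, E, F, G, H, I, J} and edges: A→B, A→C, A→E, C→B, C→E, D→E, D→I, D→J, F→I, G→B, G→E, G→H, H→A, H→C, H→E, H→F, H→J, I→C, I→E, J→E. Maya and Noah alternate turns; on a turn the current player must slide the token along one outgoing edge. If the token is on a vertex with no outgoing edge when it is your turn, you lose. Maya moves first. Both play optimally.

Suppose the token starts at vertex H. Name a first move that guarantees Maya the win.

Classify positions by backward induction: terminal positions (no move available) are L. From any other position, the mover wins iff some move reaches an L.
Every edge goes from a vertex to one that appears earlier in the order B, E, C, I, F, J, A, H, G, D, so processing vertices in that order labels each vertex after all of its successors.
B: no outgoing edge → L
E: no outgoing edge → L
C: W (go to E, an L position)
I: W (go to E, an L position)
F: L (sole option I(W) is W)
J: W (go to E, an L position)
A: W (go to E, an L position)
H: W (go to F, an L position)
G: W (go to E, an L position)
D: W (go to E, an L position)
From H, the L positions reachable in one move are: F, E. Any move reaching one of these is winning.

Move to F.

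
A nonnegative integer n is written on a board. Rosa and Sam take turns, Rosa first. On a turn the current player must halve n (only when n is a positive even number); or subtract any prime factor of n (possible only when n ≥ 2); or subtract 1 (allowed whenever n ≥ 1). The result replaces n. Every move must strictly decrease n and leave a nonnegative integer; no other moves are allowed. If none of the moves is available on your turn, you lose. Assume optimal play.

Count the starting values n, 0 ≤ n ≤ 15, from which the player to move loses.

4

Work bottom-up. With no move the player to move loses. Otherwise the position is W if at least one move leads to an L position for the opponent, and L if every move leads to a W.
n=0: no move → L
n=1: reaches L-position 0 → W
n=2: reaches L-position 0 → W
n=3: reaches L-position 0 → W
n=4: only reaches 2(W), 3(W), all W → L
n=5: reaches L-position 0 → W
n=6: reaches L-position 4 → W
n=7: reaches L-position 0 → W
n=8: reaches L-position 4 → W
n=9: only reaches 6(W), 8(W), all W → L
n=10: reaches L-position 9 → W
n=11: reaches L-position 0 → W
n=12: reaches L-position 9 → W
n=13: reaches L-position 0 → W
n=14: only reaches 7(W), 12(W), 13(W), all W → L
n=15: reaches L-position 14 → W
L entries with 0 ≤ n ≤ 15: n = 0, 4, 9, 14; that makes 4.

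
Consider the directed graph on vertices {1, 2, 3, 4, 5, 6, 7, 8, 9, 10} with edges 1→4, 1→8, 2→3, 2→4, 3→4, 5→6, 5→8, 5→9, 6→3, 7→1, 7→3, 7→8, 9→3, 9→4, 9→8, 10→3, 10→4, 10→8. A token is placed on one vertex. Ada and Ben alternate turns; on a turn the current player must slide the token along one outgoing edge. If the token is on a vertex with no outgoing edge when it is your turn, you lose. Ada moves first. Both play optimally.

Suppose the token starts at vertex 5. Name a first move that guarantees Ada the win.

Move to 6.

Classify positions by backward induction: terminal positions (no move available) are L. From any other position, the mover wins iff some move reaches an L.
Every edge goes from a vertex to one that appears earlier in the order 8, 4, 3, 10, 6, 9, 1, 2, 5, 7, so processing vertices in that order labels each vertex after all of its successors.
8: no outgoing edge → L
4: no outgoing edge → L
3: reaches L-position 4 → W
10: reaches L-position 4 → W
6: only reaches 3(W), which is W → L
9: reaches L-position 4 → W
1: reaches L-position 4 → W
2: reaches L-position 4 → W
5: reaches L-position 6 → W
7: reaches L-position 8 → W
From 5, the L positions reachable in one move are: 6, 8. Any move reaching one of these is winning.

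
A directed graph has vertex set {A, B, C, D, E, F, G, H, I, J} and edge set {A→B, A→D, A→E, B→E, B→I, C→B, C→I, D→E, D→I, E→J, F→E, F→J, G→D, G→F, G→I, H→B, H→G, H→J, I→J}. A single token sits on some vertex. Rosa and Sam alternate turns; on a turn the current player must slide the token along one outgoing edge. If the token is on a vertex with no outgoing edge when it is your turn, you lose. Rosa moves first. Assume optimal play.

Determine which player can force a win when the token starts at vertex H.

Use the standard recursion: the mover loses at a terminal position; elsewhere, the mover wins exactly when some move hands the opponent an L position.
Every edge goes from a vertex to one that appears earlier in the order J, E, F, I, B, D, G, H, A, C, so processing vertices in that order labels each vertex after all of its successors.
J: no outgoing edge → L
E: →J(L), so W
F: →J(L), so W
I: →J(L), so W
B: →I(W), E(W) — all W, so L
D: →I(W), E(W) — all W, so L
G: →D(L), so W
H: →B(L), so W
A: →D(L), so W
C: →B(L), so W
The starting position H is W: Rosa should move to B, handing over an L position.

Rosa wins.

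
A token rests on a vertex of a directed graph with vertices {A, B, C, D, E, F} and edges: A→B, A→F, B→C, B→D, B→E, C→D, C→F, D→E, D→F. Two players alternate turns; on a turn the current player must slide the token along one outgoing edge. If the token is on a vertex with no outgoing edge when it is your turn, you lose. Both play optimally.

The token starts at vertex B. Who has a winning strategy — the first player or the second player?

Use the standard recursion: the mover loses at a terminal position; elsewhere, the mover wins exactly when some move hands the opponent an L position.
Every edge goes from a vertex to one that appears earlier in the order E, F, D, C, B, A, so processing vertices in that order labels each vertex after all of its successors.
E: no outgoing edge → L
F: no outgoing edge → L
D: reaches L-position F → W
C: reaches L-position F → W
B: reaches L-position E → W
A: reaches L-position F → W
The starting position B is W: the player to move should move to E, handing over an L position.

The first player wins.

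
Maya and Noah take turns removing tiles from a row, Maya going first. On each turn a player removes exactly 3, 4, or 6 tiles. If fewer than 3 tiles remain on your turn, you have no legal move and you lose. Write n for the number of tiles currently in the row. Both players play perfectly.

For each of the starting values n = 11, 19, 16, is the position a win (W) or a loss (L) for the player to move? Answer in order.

Positions with no move are L. A position that does have a move is losing for the player to move precisely when every available move leads to a winning position for the opponent. Fill in the labels:
n=0: no move → L
n=1: no move → L
n=2: no move → L
n=3: reaches L-position 0 → W
n=4: reaches L-position 1 → W
n=5: reaches L-position 2 → W
n=6: reaches L-position 2 → W
n=7: reaches L-position 1 → W
n=8: reaches L-position 2 → W
n=9: only reaches 6(W), 5(W), 3(W), all W → L
n=10: only reaches 7(W), 6(W), 4(W), all W → L
n=11: only reaches 8(W), 7(W), 5(W), all W → L
n=12: reaches L-position 9 → W
n=13: reaches L-position 10 → W
n=14: reaches L-position 11 → W
n=15: reaches L-position 11 → W
n=16: reaches L-position 10 → W
n=17: reaches L-position 11 → W
n=18: only reaches 15(W), 14(W), 12(W), all W → L
n=19: only reaches 16(W), 15(W), 13(W), all W → L

11: L, 19: L, 16: W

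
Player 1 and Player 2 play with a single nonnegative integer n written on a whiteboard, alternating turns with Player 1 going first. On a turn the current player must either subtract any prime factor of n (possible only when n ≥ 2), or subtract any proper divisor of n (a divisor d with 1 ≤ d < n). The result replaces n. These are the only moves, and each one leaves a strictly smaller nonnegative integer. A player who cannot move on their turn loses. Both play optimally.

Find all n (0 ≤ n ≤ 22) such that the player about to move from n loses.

Compute win/loss labels from the base case upward. A position with no move is L. Any other position is W if it can reach an L in one move, else L.
n=0: no move → L
n=1: no move → L
n=2: reaches L-position 0 → W
n=3: reaches L-position 0 → W
n=4: only reaches 2(W), 3(W), all W → L
n=5: reaches L-position 0 → W
n=6: reaches L-position 4 → W
n=7: reaches L-position 0 → W
n=8: reaches L-position 4 → W
n=9: only reaches 6(W), 8(W), all W → L
n=10: reaches L-position 9 → W
n=11: reaches L-position 0 → W
n=12: reaches L-position 9 → W
n=13: reaches L-position 0 → W
n=14: only reaches 7(W), 12(W), 13(W), all W → L
n=15: reaches L-position 14 → W
n=16: reaches L-position 14 → W
n=17: reaches L-position 0 → W
n=18: reaches L-position 9 → W
n=19: reaches L-position 0 → W
n=20: only reaches 10(W), 15(W), 16(W), 18(W), 19(W), all W → L
n=21: reaches L-position 14 → W
n=22: reaches L-position 20 → W
The losing starting values of n are exactly the entries labelled L in this table (6 of them).

0, 1, 4, 9, 14, 20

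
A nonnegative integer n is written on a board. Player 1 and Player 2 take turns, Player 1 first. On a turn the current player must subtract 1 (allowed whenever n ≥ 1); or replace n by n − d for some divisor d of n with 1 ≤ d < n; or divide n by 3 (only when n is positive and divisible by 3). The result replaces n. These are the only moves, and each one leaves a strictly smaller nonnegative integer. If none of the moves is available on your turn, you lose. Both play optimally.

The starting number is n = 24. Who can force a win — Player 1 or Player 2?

Player 1 wins.

Classify positions by backward induction: terminal positions (no move available) are L. From any other position, the mover wins iff some move reaches an L.
n=0: no move → L
n=1: can move to 0, which is L ⇒ W
n=2: the only move is to 1(W), a W ⇒ L
n=3: can move to 2, which is L ⇒ W
n=4: can move to 2, which is L ⇒ W
n=5: the only move is to 4(W), a W ⇒ L
n=6: can move to 2, which is L ⇒ W
n=7: the only move is to 6(W), a W ⇒ L
n=8: can move to 7, which is L ⇒ W
n=9: moves to 3(W), 6(W), 8(W); every one is W ⇒ L
n=10: can move to 5, which is L ⇒ W
n=11: the only move is to 10(W), a W ⇒ L
n=12: can move to 9, which is L ⇒ W
n=13: the only move is to 12(W), a W ⇒ L
n=14: can move to 7, which is L ⇒ W
n=15: can move to 5, which is L ⇒ W
n=16: moves to 8(W), 12(W), 14(W), 15(W); every one is W ⇒ L
n=17: can move to 16, which is L ⇒ W
n=18: can move to 9, which is L ⇒ W
n=19: the only move is to 18(W), a W ⇒ L
n=20: can move to 16, which is L ⇒ W
n=21: can move to 7, which is L ⇒ W
n=22: can move to 11, which is L ⇒ W
n=23: the only move is to 22(W), a W ⇒ L
n=24: can move to 16, which is L ⇒ W
The starting position 24 is W: Player 1 should move to 16, handing over an L position.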